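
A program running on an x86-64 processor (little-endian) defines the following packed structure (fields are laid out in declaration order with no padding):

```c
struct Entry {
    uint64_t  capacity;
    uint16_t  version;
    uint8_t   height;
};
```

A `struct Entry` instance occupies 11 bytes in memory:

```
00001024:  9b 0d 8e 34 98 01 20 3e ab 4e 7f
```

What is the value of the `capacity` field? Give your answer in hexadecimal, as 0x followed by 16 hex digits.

0x3E200198348E0D9B

`capacity` is the first field, at byte offset 0, occupying 8 bytes.
Bytes at offsets 0..7: 9B 0D 8E 34 98 01 20 3E.
Little-endian stores the least-significant byte at the lowest address.
Reassemble most-significant byte first: 3E 20 01 98 34 8E 0D 9B → 0x3E200198348E0D9B.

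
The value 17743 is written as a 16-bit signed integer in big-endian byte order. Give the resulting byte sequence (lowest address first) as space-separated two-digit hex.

45 4F

17743 in hexadecimal, padded to 16 bits, is 0x454F.
Split into bytes (most-significant first): 45 4F.
Big-endian: lowest address holds the most-significant byte.
So the memory order matches the most-significant-first order: 45 4F.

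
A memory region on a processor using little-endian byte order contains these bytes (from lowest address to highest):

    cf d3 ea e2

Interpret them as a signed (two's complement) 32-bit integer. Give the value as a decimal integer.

In little-endian order the low byte comes first in memory.
Reassemble most-significant byte first: E2 EA D3 CF → 0xE2EAD3CF.
Top bit is set, so as a signed 32-bit value this is 0xE2EAD3CF − 2^32 = -487926833.

-487926833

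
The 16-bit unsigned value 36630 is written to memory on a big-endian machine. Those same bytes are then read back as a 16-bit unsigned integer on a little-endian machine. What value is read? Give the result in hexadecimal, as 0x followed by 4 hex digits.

36630 in 16-bit hexadecimal is 0x8F16.
Stored big-endian, the bytes at ascending addresses are 8F 16.
Read back as little-endian, the first byte is least significant, giving 0x168F.

0x168F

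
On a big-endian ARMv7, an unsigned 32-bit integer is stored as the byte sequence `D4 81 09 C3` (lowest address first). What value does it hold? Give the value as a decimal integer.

In big-endian order the high byte comes first in memory.
The bytes are already most-significant first: 0xD48109C3.
0xD48109C3 = 3565226435.

3565226435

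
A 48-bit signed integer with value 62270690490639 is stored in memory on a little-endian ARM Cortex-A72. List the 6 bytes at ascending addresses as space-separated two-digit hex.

0F F9 62 86 A2 38

62270690490639 in hexadecimal, padded to 48 bits, is 0x38A28662F90F.
Split into bytes (most-significant first): 38 A2 86 62 F9 0F.
In little-endian order the low byte comes first in memory.
So at ascending addresses the bytes are 0F F9 62 86 A2 38.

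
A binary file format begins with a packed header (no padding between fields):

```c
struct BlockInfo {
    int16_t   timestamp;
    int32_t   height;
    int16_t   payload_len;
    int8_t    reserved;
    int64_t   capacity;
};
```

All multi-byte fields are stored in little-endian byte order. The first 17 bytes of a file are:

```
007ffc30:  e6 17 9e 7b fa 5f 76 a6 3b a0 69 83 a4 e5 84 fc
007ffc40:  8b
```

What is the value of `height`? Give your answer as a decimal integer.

`height` follows `timestamp` (2 bytes), so it starts at byte offset 2 and occupies 4 bytes.
Bytes at offsets 2..5: 9E 7B FA 5F.
In little-endian order the low byte comes first in memory.
Reassemble most-significant byte first: 5F FA 7B 9E → 0x5FFA7B9E.
0x5FFA7B9E = 1610251166.

1610251166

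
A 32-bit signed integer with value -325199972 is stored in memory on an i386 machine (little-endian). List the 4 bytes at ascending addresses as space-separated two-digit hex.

9C D7 9D EC

Two's complement of -325199972 in 32 bits: 325199972 = 0x13622864; invert → 0xEC9DD79B; add 1 → 0xEC9DD79C.
Split into bytes (most-significant first): EC 9D D7 9C.
Little-endian: lowest address holds the least-significant byte.
So at ascending addresses the bytes are 9C D7 9D EC.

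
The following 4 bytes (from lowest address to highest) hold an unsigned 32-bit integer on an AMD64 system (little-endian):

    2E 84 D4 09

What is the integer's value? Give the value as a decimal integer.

164922414

Little-endian: lowest address holds the least-significant byte.
Reassemble most-significant byte first: 09 D4 84 2E → 0x09D4842E.
0x09D4842E = 164922414.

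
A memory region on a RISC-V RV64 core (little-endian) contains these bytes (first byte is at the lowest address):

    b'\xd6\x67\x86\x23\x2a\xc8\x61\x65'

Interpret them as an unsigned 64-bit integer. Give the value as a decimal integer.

Little-endian: lowest address holds the least-significant byte.
Reassemble most-significant byte first: 65 61 C8 2A 23 86 67 D6 → 0x6561C82A238667D6.
0x6561C82A238667D6 = 7305340153881847766.

7305340153881847766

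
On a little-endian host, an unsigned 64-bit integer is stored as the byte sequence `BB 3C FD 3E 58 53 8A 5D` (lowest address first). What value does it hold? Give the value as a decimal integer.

Little-endian stores the least-significant byte at the lowest address.
Reassemble most-significant byte first: 5D 8A 53 58 3E FD 3C BB → 0x5D8A53583EFD3CBB.
0x5D8A53583EFD3CBB = 6740291430792379579.

6740291430792379579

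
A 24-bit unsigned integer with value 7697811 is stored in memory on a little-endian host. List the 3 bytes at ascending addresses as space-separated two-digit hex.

7697811 in hexadecimal, padded to 24 bits, is 0x757593.
Split into bytes (most-significant first): 75 75 93.
Little-endian: lowest address holds the least-significant byte.
So at ascending addresses the bytes are 93 75 75.

93 75 75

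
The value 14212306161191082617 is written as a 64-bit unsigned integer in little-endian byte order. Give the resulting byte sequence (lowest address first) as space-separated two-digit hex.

79 DA E3 50 27 41 3C C5

14212306161191082617 in hexadecimal, padded to 64 bits, is 0xC53C412750E3DA79.
Split into bytes (most-significant first): C5 3C 41 27 50 E3 DA 79.
Little-endian: lowest address holds the least-significant byte.
So at ascending addresses the bytes are 79 DA E3 50 27 41 3C C5.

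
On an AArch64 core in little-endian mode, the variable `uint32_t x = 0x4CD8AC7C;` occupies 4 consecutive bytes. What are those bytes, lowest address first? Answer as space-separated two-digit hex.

Split into bytes (most-significant first): 4C D8 AC 7C.
Little-endian stores the least-significant byte at the lowest address.
So at ascending addresses the bytes are 7C AC D8 4C.

7C AC D8 4C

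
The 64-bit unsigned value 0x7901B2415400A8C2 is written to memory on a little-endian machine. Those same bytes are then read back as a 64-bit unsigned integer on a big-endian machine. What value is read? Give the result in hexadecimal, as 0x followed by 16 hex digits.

0xC2A8005441B20179

Stored little-endian, the bytes at ascending addresses are C2 A8 00 54 41 B2 01 79.
Read back as big-endian, the last byte is least significant, giving 0xC2A8005441B20179.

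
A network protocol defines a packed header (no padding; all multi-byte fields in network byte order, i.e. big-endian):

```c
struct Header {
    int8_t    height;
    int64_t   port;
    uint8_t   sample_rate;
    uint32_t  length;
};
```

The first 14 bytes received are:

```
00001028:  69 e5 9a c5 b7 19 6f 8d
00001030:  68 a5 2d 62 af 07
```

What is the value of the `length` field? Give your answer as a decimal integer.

`length` follows `height` (1 B), `port` (8 B), `sample_rate` (1 B), so it starts at offset 1 + 8 + 1 = 10 and occupies 4 bytes.
Bytes at offsets 10..13: 2D 62 AF 07.
Big-endian: lowest address holds the most-significant byte.
The bytes are already most-significant first: 0x2D62AF07.
0x2D62AF07 = 761442055.

761442055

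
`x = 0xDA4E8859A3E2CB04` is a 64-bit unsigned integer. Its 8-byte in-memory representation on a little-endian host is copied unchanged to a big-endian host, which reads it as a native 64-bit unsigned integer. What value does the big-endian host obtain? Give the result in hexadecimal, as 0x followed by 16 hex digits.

0x04CBE2A359884EDA

Stored little-endian, the bytes at ascending addresses are 04 CB E2 A3 59 88 4E DA.
Read back as big-endian, the last byte is least significant, giving 0x04CBE2A359884EDA.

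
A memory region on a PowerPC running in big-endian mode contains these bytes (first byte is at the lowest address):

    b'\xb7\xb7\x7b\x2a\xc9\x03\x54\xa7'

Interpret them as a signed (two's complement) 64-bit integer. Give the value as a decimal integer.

-5208559020339407705

In big-endian order the high byte comes first in memory.
The bytes are already most-significant first: 0xB7B77B2AC90354A7.
Top bit is set, so as a signed 64-bit value this is 0xB7B77B2AC90354A7 − 2^64 = -5208559020339407705.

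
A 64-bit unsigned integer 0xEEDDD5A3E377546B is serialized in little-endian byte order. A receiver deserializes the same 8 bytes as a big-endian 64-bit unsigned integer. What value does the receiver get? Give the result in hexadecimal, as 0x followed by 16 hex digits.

Stored little-endian, the bytes at ascending addresses are 6B 54 77 E3 A3 D5 DD EE.
Read back as big-endian, the last byte is least significant, giving 0x6B5477E3A3D5DDEE.

0x6B5477E3A3D5DDEE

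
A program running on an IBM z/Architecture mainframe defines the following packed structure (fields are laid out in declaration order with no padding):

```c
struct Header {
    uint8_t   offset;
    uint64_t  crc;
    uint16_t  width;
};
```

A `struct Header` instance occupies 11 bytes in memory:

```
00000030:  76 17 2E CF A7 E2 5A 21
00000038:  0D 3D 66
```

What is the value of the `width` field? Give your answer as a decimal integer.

15718

`width` follows `offset` (1 B), `crc` (8 B), so it starts at offset 1 + 8 = 9 and occupies 2 bytes.
Bytes at offsets 9..10: 3D 66.
Big-endian stores the most-significant byte at the lowest address.
The bytes are already most-significant first: 0x3D66.
0x3D66 = 15718.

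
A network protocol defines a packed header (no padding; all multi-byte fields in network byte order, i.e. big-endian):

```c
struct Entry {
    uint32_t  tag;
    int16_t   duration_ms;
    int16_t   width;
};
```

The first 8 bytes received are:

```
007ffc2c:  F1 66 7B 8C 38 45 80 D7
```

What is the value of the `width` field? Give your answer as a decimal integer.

-32553

`width` follows `tag` (4 B), `duration_ms` (2 B), so it starts at offset 4 + 2 = 6 and occupies 2 bytes.
Bytes at offsets 6..7: 80 D7.
In big-endian order the high byte comes first in memory.
The bytes are already most-significant first: 0x80D7.
Top bit is set, so as a signed 16-bit value this is 0x80D7 − 2^16 = -32553.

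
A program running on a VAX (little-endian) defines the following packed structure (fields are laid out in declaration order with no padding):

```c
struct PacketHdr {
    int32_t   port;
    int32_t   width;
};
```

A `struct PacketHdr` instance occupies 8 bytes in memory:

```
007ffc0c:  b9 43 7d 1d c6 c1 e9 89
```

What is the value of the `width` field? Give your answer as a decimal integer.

-1981169210

`width` follows `port` (4 bytes), so it starts at byte offset 4 and occupies 4 bytes.
Bytes at offsets 4..7: C6 C1 E9 89.
In little-endian order the low byte comes first in memory.
Reassemble most-significant byte first: 89 E9 C1 C6 → 0x89E9C1C6.
Top bit is set, so as a signed 32-bit value this is 0x89E9C1C6 − 2^32 = -1981169210.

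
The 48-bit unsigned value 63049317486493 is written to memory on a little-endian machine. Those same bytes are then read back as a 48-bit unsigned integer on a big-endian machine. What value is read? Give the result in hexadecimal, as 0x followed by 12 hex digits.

0x9D0F2CD05739

63049317486493 in 48-bit hexadecimal is 0x3957D02C0F9D.
Stored little-endian, the bytes at ascending addresses are 9D 0F 2C D0 57 39.
Read back as big-endian, the last byte is least significant, giving 0x9D0F2CD05739.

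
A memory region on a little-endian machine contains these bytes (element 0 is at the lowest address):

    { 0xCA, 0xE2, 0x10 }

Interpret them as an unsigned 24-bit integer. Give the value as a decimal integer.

1106634

Little-endian stores the least-significant byte at the lowest address.
Reassemble most-significant byte first: 10 E2 CA → 0x10E2CA.
0x10E2CA = 1106634.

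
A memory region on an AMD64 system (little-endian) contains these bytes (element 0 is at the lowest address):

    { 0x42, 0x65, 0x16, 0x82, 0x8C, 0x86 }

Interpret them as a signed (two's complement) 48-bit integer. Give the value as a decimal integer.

-133536940661438

Little-endian stores the least-significant byte at the lowest address.
Reassemble most-significant byte first: 86 8C 82 16 65 42 → 0x868C82166542.
Top bit is set, so as a signed 48-bit value this is 0x868C82166542 − 2^48 = -133536940661438.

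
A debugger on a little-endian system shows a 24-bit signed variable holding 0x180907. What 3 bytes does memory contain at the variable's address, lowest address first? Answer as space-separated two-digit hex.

Split into bytes (most-significant first): 18 09 07.
Little-endian stores the least-significant byte at the lowest address.
So at ascending addresses the bytes are 07 09 18.

07 09 18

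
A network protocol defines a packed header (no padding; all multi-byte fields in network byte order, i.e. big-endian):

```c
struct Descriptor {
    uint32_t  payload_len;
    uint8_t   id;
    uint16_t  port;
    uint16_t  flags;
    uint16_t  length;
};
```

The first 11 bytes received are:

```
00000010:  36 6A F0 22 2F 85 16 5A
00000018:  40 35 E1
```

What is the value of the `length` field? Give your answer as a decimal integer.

13793

`length` follows `payload_len` (4 B), `id` (1 B), `port` (2 B), `flags` (2 B), so it starts at offset 4 + 1 + 2 + 2 = 9 and occupies 2 bytes.
Bytes at offsets 9..10: 35 E1.
In big-endian order the high byte comes first in memory.
The bytes are already most-significant first: 0x35E1.
0x35E1 = 13793.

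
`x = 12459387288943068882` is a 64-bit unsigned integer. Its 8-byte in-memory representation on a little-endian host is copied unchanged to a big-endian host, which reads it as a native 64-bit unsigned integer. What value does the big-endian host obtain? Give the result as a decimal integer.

15133915559531571372

12459387288943068882 in 64-bit hexadecimal is 0xACE8A2BA047806D2.
Stored little-endian, the bytes at ascending addresses are D2 06 78 04 BA A2 E8 AC.
Read back as big-endian, the last byte is least significant, giving 0xD2067804BAA2E8AC.
0xD2067804BAA2E8AC = 15133915559531571372.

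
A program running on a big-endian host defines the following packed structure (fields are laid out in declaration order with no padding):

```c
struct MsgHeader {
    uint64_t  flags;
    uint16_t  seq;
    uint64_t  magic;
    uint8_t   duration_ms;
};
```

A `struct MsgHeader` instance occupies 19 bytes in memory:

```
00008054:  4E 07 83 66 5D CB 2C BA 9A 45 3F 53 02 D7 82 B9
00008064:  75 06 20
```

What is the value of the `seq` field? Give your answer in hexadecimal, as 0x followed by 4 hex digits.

`seq` follows `flags` (8 bytes), so it starts at byte offset 8 and occupies 2 bytes.
Bytes at offsets 8..9: 9A 45.
Big-endian: lowest address holds the most-significant byte.
The bytes are already most-significant first: 0x9A45.

0x9A45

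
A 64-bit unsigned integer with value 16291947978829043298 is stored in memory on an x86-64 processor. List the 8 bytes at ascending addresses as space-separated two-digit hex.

16291947978829043298 in hexadecimal, padded to 64 bits, is 0xE218A05E493F9662.
Split into bytes (most-significant first): E2 18 A0 5E 49 3F 96 62.
Little-endian stores the least-significant byte at the lowest address.
So at ascending addresses the bytes are 62 96 3F 49 5E A0 18 E2.

62 96 3F 49 5E A0 18 E2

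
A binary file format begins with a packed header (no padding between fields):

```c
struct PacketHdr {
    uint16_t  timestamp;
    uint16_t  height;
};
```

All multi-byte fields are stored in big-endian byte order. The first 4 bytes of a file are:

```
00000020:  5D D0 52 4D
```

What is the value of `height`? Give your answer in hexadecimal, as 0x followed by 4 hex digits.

`height` follows `timestamp` (2 bytes), so it starts at byte offset 2 and occupies 2 bytes.
Bytes at offsets 2..3: 52 4D.
In big-endian order the high byte comes first in memory.
The bytes are already most-significant first: 0x524D.

0x524D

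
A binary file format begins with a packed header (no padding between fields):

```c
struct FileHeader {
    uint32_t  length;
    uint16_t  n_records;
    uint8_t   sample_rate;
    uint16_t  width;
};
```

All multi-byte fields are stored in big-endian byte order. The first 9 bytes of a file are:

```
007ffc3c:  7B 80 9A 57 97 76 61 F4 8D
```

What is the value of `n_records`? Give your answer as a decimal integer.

38774

`n_records` follows `length` (4 bytes), so it starts at byte offset 4 and occupies 2 bytes.
Bytes at offsets 4..5: 97 76.
Big-endian stores the most-significant byte at the lowest address.
The bytes are already most-significant first: 0x9776.
0x9776 = 38774.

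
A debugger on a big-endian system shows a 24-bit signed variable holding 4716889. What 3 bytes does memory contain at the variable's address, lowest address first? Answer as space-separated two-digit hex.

47 F9 59

4716889 in hexadecimal, padded to 24 bits, is 0x47F959.
Split into bytes (most-significant first): 47 F9 59.
In big-endian order the high byte comes first in memory.
So the memory order matches the most-significant-first order: 47 F9 59.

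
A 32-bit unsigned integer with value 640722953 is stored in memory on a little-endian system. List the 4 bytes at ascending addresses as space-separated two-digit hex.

09 A8 30 26

640722953 in hexadecimal, padded to 32 bits, is 0x2630A809.
Split into bytes (most-significant first): 26 30 A8 09.
In little-endian order the low byte comes first in memory.
So at ascending addresses the bytes are 09 A8 30 26.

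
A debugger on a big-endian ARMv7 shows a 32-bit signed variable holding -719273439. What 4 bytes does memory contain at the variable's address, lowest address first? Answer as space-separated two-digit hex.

D5 20 C2 21

Two's complement of -719273439 in 32 bits: 719273439 = 0x2ADF3DDF; invert → 0xD520C220; add 1 → 0xD520C221.
Split into bytes (most-significant first): D5 20 C2 21.
Big-endian stores the most-significant byte at the lowest address.
So the memory order matches the most-significant-first order: D5 20 C2 21.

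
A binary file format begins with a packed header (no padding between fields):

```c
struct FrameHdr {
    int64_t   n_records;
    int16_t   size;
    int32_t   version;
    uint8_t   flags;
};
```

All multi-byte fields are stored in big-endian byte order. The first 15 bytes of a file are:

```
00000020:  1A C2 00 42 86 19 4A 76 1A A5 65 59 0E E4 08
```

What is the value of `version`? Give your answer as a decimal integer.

1700335332

`version` follows `n_records` (8 B), `size` (2 B), so it starts at offset 8 + 2 = 10 and occupies 4 bytes.
Bytes at offsets 10..13: 65 59 0E E4.
Big-endian stores the most-significant byte at the lowest address.
The bytes are already most-significant first: 0x65590EE4.
0x65590EE4 = 1700335332.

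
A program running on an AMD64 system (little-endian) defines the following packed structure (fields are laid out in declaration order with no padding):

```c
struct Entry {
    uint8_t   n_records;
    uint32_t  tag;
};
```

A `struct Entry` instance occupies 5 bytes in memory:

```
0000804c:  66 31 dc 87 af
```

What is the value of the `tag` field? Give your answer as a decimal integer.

`tag` follows `n_records` (1 byte), so it starts at byte offset 1 and occupies 4 bytes.
Bytes at offsets 1..4: 31 DC 87 AF.
In little-endian order the low byte comes first in memory.
Reassemble most-significant byte first: AF 87 DC 31 → 0xAF87DC31.
0xAF87DC31 = 2944916529.

2944916529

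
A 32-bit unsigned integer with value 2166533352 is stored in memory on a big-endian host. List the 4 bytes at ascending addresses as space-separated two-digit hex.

2166533352 in hexadecimal, padded to 32 bits, is 0x8122ACE8.
Split into bytes (most-significant first): 81 22 AC E8.
In big-endian order the high byte comes first in memory.
So the memory order matches the most-significant-first order: 81 22 AC E8.

81 22 AC E8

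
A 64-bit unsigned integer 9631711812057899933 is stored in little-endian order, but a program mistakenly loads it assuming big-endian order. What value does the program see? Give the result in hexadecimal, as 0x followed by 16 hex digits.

9631711812057899933 in 64-bit hexadecimal is 0x85AAB6DCB0A5239D.
Stored little-endian, the bytes at ascending addresses are 9D 23 A5 B0 DC B6 AA 85.
Read back as big-endian, the last byte is least significant, giving 0x9D23A5B0DCB6AA85.

0x9D23A5B0DCB6AA85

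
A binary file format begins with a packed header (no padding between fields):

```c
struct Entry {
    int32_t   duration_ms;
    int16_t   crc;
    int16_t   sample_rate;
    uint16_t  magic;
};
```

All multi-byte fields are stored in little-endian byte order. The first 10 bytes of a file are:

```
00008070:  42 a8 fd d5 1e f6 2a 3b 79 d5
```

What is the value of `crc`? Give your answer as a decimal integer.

-2530

`crc` follows `duration_ms` (4 bytes), so it starts at byte offset 4 and occupies 2 bytes.
Bytes at offsets 4..5: 1E F6.
Little-endian: lowest address holds the least-significant byte.
Reassemble most-significant byte first: F6 1E → 0xF61E.
Top bit is set, so as a signed 16-bit value this is 0xF61E − 2^16 = -2530.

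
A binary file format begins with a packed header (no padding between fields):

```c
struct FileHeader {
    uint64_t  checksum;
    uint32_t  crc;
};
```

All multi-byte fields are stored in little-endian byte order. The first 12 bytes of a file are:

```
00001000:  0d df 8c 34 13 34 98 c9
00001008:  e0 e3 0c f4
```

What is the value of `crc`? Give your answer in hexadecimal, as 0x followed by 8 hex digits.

0xF40CE3E0

`crc` follows `checksum` (8 bytes), so it starts at byte offset 8 and occupies 4 bytes.
Bytes at offsets 8..11: E0 E3 0C F4.
Little-endian: lowest address holds the least-significant byte.
Reassemble most-significant byte first: F4 0C E3 E0 → 0xF40CE3E0.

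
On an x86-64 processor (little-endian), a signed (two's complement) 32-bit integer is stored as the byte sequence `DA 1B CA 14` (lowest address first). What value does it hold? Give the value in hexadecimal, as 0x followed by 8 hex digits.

Little-endian stores the least-significant byte at the lowest address.
Reassemble most-significant byte first: 14 CA 1B DA → 0x14CA1BDA.

0x14CA1BDA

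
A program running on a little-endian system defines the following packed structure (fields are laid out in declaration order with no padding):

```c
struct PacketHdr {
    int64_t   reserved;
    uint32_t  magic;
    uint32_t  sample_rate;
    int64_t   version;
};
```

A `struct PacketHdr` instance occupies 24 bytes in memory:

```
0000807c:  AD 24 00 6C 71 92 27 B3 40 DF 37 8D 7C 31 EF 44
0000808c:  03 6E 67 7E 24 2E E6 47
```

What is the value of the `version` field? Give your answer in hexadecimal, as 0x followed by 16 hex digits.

0x47E62E247E676E03

`version` follows `reserved` (8 B), `magic` (4 B), `sample_rate` (4 B), so it starts at offset 8 + 4 + 4 = 16 and occupies 8 bytes.
Bytes at offsets 16..23: 03 6E 67 7E 24 2E E6 47.
Little-endian stores the least-significant byte at the lowest address.
Reassemble most-significant byte first: 47 E6 2E 24 7E 67 6E 03 → 0x47E62E247E676E03.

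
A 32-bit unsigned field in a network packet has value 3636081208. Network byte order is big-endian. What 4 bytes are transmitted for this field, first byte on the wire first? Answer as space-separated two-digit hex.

3636081208 in hexadecimal, padded to 32 bits, is 0xD8BA3238.
Split into bytes (most-significant first): D8 BA 32 38.
In big-endian order the high byte comes first in memory.
So the memory order matches the most-significant-first order: D8 BA 32 38.

D8 BA 32 38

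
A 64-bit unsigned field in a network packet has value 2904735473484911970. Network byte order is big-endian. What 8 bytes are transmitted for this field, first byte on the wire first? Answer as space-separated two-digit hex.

28 4F B1 85 EF 8B 55 62

2904735473484911970 in hexadecimal, padded to 64 bits, is 0x284FB185EF8B5562.
Split into bytes (most-significant first): 28 4F B1 85 EF 8B 55 62.
Big-endian: lowest address holds the most-significant byte.
So the memory order matches the most-significant-first order: 28 4F B1 85 EF 8B 55 62.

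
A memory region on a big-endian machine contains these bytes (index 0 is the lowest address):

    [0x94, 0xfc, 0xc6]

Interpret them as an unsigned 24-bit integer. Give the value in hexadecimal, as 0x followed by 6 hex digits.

0x94FCC6

Big-endian stores the most-significant byte at the lowest address.
The bytes are already most-significant first: 0x94FCC6.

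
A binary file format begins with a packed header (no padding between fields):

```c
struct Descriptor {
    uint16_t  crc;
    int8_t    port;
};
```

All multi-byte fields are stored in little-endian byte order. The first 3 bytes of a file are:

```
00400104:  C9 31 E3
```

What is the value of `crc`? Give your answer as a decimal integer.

`crc` is the first field, at byte offset 0, occupying 2 bytes.
Bytes at offsets 0..1: C9 31.
Little-endian stores the least-significant byte at the lowest address.
Reassemble most-significant byte first: 31 C9 → 0x31C9.
0x31C9 = 12745.

12745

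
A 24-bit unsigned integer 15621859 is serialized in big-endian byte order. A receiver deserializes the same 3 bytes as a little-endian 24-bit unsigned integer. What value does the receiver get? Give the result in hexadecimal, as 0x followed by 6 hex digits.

0xE35EEE

15621859 in 24-bit hexadecimal is 0xEE5EE3.
Stored big-endian, the bytes at ascending addresses are EE 5E E3.
Read back as little-endian, the first byte is least significant, giving 0xE35EEE.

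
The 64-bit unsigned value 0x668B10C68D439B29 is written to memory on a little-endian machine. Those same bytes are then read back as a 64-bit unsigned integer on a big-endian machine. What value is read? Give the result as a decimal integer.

2998064253137619814

Stored little-endian, the bytes at ascending addresses are 29 9B 43 8D C6 10 8B 66.
Read back as big-endian, the last byte is least significant, giving 0x299B438DC6108B66.
0x299B438DC6108B66 = 2998064253137619814.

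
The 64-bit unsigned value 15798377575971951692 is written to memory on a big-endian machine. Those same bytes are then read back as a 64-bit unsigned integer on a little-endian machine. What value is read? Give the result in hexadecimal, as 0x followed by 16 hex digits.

0x4C144EB3B31C3FDB

15798377575971951692 in 64-bit hexadecimal is 0xDB3F1CB3B34E144C.
Stored big-endian, the bytes at ascending addresses are DB 3F 1C B3 B3 4E 14 4C.
Read back as little-endian, the first byte is least significant, giving 0x4C144EB3B31C3FDB.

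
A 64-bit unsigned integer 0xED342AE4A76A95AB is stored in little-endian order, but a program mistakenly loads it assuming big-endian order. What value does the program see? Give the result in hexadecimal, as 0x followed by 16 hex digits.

Stored little-endian, the bytes at ascending addresses are AB 95 6A A7 E4 2A 34 ED.
Read back as big-endian, the last byte is least significant, giving 0xAB956AA7E42A34ED.

0xAB956AA7E42A34ED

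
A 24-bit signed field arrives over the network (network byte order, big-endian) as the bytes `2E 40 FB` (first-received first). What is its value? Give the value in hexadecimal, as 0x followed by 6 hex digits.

In big-endian order the high byte comes first in memory.
The bytes are already most-significant first: 0x2E40FB.

0x2E40FB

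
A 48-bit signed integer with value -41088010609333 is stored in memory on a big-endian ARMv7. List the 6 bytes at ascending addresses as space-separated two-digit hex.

Two's complement of -41088010609333 in 48 bits: 41088010609333 = 0x255E8C46E2B5; invert → 0xDAA173B91D4A; add 1 → 0xDAA173B91D4B.
Split into bytes (most-significant first): DA A1 73 B9 1D 4B.
Big-endian: lowest address holds the most-significant byte.
So the memory order matches the most-significant-first order: DA A1 73 B9 1D 4B.

DA A1 73 B9 1D 4B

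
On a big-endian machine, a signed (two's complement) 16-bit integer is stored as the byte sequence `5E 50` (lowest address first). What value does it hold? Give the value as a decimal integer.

Big-endian stores the most-significant byte at the lowest address.
The bytes are already most-significant first: 0x5E50.
0x5E50 = 24144.

24144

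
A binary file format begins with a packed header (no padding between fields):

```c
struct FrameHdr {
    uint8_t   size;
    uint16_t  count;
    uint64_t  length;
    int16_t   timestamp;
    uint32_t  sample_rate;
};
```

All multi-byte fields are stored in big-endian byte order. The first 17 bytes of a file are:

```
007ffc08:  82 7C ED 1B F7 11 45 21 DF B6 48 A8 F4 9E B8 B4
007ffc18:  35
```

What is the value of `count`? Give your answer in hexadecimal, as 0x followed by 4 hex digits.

0x7CED

`count` follows `size` (1 byte), so it starts at byte offset 1 and occupies 2 bytes.
Bytes at offsets 1..2: 7C ED.
In big-endian order the high byte comes first in memory.
The bytes are already most-significant first: 0x7CED.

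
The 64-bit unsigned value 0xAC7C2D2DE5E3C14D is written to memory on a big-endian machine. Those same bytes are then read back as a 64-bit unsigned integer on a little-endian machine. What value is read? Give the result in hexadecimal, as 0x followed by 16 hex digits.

0x4DC1E3E52D2D7CAC

Stored big-endian, the bytes at ascending addresses are AC 7C 2D 2D E5 E3 C1 4D.
Read back as little-endian, the first byte is least significant, giving 0x4DC1E3E52D2D7CAC.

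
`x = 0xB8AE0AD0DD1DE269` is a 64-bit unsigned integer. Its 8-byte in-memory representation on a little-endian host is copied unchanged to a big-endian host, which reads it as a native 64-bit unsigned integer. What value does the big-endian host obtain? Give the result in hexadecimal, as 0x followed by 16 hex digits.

0x69E21DDDD00AAEB8

Stored little-endian, the bytes at ascending addresses are 69 E2 1D DD D0 0A AE B8.
Read back as big-endian, the last byte is least significant, giving 0x69E21DDDD00AAEB8.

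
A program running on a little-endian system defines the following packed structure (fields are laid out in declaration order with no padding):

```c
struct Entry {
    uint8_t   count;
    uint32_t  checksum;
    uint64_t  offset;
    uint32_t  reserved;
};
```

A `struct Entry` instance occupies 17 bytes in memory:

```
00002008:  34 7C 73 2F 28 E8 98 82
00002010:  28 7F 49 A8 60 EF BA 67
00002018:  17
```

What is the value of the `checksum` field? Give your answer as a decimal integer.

674198396

`checksum` follows `count` (1 byte), so it starts at byte offset 1 and occupies 4 bytes.
Bytes at offsets 1..4: 7C 73 2F 28.
In little-endian order the low byte comes first in memory.
Reassemble most-significant byte first: 28 2F 73 7C → 0x282F737C.
0x282F737C = 674198396.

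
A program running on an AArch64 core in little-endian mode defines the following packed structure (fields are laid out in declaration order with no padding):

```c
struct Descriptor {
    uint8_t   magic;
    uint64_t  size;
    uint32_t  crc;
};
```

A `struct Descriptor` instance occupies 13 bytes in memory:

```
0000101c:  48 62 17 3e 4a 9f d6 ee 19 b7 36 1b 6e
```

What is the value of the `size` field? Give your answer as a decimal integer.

1868666875039061858

`size` follows `magic` (1 byte), so it starts at byte offset 1 and occupies 8 bytes.
Bytes at offsets 1..8: 62 17 3E 4A 9F D6 EE 19.
Little-endian stores the least-significant byte at the lowest address.
Reassemble most-significant byte first: 19 EE D6 9F 4A 3E 17 62 → 0x19EED69F4A3E1762.
0x19EED69F4A3E1762 = 1868666875039061858.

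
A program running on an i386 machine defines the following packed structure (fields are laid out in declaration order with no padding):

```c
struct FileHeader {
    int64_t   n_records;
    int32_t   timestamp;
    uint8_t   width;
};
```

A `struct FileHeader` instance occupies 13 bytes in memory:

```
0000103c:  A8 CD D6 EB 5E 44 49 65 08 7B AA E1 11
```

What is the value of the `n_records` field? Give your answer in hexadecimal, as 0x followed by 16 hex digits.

`n_records` is the first field, at byte offset 0, occupying 8 bytes.
Bytes at offsets 0..7: A8 CD D6 EB 5E 44 49 65.
Little-endian: lowest address holds the least-significant byte.
Reassemble most-significant byte first: 65 49 44 5E EB D6 CD A8 → 0x6549445EEBD6CDA8.

0x6549445EEBD6CDA8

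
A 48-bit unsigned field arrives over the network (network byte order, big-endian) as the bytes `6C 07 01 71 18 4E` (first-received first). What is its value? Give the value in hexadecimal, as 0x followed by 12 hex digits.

0x6C070171184E

Big-endian stores the most-significant byte at the lowest address.
The bytes are already most-significant first: 0x6C070171184E.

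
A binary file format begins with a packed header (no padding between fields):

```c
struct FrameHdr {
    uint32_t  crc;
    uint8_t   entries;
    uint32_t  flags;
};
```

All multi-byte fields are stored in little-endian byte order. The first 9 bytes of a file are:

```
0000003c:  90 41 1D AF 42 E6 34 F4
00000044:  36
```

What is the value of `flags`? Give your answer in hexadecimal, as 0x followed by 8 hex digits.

`flags` follows `crc` (4 B), `entries` (1 B), so it starts at offset 4 + 1 = 5 and occupies 4 bytes.
Bytes at offsets 5..8: E6 34 F4 36.
Little-endian: lowest address holds the least-significant byte.
Reassemble most-significant byte first: 36 F4 34 E6 → 0x36F434E6.

0x36F434E6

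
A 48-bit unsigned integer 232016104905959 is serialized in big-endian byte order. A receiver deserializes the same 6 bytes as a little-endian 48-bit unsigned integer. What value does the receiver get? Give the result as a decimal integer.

232016104905959 in 48-bit hexadecimal is 0xD3047583DCE7.
Stored big-endian, the bytes at ascending addresses are D3 04 75 83 DC E7.
Read back as little-endian, the first byte is least significant, giving 0xE7DC837504D3.
0xE7DC837504D3 = 254934284305619.

254934284305619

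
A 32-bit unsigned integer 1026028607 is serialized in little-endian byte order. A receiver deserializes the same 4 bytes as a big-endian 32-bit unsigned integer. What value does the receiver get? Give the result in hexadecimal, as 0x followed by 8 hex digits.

0x3FF4273D

1026028607 in 32-bit hexadecimal is 0x3D27F43F.
Stored little-endian, the bytes at ascending addresses are 3F F4 27 3D.
Read back as big-endian, the last byte is least significant, giving 0x3FF4273D.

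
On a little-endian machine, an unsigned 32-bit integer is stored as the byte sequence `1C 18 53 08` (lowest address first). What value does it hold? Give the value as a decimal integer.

Little-endian: lowest address holds the least-significant byte.
Reassemble most-significant byte first: 08 53 18 1C → 0x0853181C.
0x0853181C = 139663388.

139663388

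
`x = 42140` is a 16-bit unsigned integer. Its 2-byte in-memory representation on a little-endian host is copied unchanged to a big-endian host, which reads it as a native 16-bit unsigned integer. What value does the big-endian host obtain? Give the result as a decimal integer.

40100

42140 in 16-bit hexadecimal is 0xA49C.
Stored little-endian, the bytes at ascending addresses are 9C A4.
Read back as big-endian, the last byte is least significant, giving 0x9CA4.
0x9CA4 = 40100.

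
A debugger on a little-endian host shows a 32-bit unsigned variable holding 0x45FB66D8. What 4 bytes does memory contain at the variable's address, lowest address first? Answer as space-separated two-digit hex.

D8 66 FB 45

Split into bytes (most-significant first): 45 FB 66 D8.
Little-endian: lowest address holds the least-significant byte.
So at ascending addresses the bytes are D8 66 FB 45.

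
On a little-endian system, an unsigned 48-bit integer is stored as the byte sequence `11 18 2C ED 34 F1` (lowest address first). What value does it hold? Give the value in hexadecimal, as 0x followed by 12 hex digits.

0xF134ED2C1811

Little-endian stores the least-significant byte at the lowest address.
Reassemble most-significant byte first: F1 34 ED 2C 18 11 → 0xF134ED2C1811.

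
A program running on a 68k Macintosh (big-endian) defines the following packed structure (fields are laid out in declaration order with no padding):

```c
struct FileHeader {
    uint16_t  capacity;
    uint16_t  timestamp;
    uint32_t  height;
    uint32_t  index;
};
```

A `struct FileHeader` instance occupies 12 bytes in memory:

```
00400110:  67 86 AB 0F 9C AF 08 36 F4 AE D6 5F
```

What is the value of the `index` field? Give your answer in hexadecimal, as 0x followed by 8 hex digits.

`index` follows `capacity` (2 B), `timestamp` (2 B), `height` (4 B), so it starts at offset 2 + 2 + 4 = 8 and occupies 4 bytes.
Bytes at offsets 8..11: F4 AE D6 5F.
Big-endian stores the most-significant byte at the lowest address.
The bytes are already most-significant first: 0xF4AED65F.

0xF4AED65F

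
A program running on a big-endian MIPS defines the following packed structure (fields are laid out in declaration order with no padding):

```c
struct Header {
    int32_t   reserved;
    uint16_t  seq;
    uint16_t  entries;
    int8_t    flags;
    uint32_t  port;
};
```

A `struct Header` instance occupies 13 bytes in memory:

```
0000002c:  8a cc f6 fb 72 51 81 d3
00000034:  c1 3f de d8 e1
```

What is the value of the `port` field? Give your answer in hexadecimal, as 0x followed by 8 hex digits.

`port` follows `reserved` (4 B), `seq` (2 B), `entries` (2 B), `flags` (1 B), so it starts at offset 4 + 2 + 2 + 1 = 9 and occupies 4 bytes.
Bytes at offsets 9..12: 3F DE D8 E1.
Big-endian stores the most-significant byte at the lowest address.
The bytes are already most-significant first: 0x3FDED8E1.

0x3FDED8E1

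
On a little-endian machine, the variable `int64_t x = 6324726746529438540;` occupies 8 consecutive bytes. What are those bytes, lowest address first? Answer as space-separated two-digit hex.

6324726746529438540 in hexadecimal, padded to 64 bits, is 0x57C5F177544C9B4C.
Split into bytes (most-significant first): 57 C5 F1 77 54 4C 9B 4C.
In little-endian order the low byte comes first in memory.
So at ascending addresses the bytes are 4C 9B 4C 54 77 F1 C5 57.

4C 9B 4C 54 77 F1 C5 57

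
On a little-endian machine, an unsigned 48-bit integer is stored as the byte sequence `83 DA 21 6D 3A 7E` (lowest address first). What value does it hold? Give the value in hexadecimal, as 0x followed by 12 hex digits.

In little-endian order the low byte comes first in memory.
Reassemble most-significant byte first: 7E 3A 6D 21 DA 83 → 0x7E3A6D21DA83.

0x7E3A6D21DA83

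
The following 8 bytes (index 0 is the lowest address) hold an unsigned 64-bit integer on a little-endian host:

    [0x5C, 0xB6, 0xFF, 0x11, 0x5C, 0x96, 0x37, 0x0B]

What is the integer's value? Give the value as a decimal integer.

Little-endian stores the least-significant byte at the lowest address.
Reassemble most-significant byte first: 0B 37 96 5C 11 FF B6 5C → 0x0B37965C11FFB65C.
0x0B37965C11FFB65C = 808279980319422044.

808279980319422044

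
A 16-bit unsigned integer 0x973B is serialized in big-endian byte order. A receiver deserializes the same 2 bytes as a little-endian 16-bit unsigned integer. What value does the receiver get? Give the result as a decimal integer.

15255

Stored big-endian, the bytes at ascending addresses are 97 3B.
Read back as little-endian, the first byte is least significant, giving 0x3B97.
0x3B97 = 15255.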